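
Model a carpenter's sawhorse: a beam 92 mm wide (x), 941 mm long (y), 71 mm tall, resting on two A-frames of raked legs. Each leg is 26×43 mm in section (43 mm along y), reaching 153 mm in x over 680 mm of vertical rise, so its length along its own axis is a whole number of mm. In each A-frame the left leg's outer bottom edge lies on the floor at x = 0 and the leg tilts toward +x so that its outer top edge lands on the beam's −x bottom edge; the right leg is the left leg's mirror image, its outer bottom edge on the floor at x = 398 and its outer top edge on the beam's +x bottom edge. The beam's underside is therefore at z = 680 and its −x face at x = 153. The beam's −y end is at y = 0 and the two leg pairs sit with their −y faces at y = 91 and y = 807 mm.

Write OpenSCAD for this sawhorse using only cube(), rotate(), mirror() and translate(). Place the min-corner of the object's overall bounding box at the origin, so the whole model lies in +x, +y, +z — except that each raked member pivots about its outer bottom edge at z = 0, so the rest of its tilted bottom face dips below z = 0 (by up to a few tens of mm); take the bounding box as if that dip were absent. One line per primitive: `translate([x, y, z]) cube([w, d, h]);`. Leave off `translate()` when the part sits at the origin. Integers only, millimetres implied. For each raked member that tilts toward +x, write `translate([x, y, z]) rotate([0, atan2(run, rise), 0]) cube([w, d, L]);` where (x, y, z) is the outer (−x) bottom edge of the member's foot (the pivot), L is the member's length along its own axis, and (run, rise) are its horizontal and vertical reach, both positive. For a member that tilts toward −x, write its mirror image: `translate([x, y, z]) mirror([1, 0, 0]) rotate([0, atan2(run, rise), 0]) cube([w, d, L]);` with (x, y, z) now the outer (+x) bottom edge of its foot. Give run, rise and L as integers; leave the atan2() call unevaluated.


translate([153, 0, 680]) cube([92, 941, 71]);
translate([0, 91, 0]) rotate([0, atan2(153, 680), 0]) cube([26, 43, 697]);
translate([398, 91, 0]) mirror([1, 0, 0]) rotate([0, atan2(153, 680), 0]) cube([26, 43, 697]);
translate([0, 807, 0]) rotate([0, atan2(153, 680), 0]) cube([26, 43, 697]);
translate([398, 807, 0]) mirror([1, 0, 0]) rotate([0, atan2(153, 680), 0]) cube([26, 43, 697]);


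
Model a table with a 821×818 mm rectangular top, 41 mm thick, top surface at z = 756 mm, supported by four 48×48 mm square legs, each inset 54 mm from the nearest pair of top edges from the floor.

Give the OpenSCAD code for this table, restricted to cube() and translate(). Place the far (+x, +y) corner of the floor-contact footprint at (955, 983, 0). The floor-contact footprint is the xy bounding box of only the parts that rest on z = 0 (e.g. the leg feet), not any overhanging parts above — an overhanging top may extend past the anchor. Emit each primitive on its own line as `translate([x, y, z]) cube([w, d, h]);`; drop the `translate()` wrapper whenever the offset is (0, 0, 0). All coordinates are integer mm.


translate([188, 219, 715]) cube([821, 818, 41]);
translate([242, 273, 0]) cube([48, 48, 715]);
translate([907, 273, 0]) cube([48, 48, 715]);
translate([242, 935, 0]) cube([48, 48, 715]);
translate([907, 935, 0]) cube([48, 48, 715]);


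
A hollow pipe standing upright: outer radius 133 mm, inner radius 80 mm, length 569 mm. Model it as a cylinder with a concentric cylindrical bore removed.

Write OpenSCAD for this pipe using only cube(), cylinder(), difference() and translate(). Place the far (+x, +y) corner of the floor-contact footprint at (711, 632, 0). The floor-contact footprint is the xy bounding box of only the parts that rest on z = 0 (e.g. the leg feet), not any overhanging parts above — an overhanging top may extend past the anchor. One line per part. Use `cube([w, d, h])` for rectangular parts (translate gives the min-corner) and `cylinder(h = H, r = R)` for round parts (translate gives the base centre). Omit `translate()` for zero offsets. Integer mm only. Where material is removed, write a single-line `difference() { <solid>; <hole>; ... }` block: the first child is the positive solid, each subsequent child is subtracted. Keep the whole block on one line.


difference() { translate([578, 499, 0]) cylinder(h = 569, r = 133); translate([578, 499, 0]) cylinder(h = 569, r = 80); }


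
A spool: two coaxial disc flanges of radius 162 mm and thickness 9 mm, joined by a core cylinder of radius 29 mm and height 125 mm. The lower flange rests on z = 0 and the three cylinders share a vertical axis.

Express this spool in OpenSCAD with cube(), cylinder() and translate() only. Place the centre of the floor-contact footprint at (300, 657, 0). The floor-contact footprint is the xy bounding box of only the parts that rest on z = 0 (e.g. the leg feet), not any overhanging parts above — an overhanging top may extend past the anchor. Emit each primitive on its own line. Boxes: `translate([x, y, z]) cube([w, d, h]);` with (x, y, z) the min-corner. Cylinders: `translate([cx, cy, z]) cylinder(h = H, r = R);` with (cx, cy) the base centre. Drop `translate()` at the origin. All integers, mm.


translate([300, 657, 0]) cylinder(h = 9, r = 162);
translate([300, 657, 9]) cylinder(h = 125, r = 29);
translate([300, 657, 134]) cylinder(h = 9, r = 162);


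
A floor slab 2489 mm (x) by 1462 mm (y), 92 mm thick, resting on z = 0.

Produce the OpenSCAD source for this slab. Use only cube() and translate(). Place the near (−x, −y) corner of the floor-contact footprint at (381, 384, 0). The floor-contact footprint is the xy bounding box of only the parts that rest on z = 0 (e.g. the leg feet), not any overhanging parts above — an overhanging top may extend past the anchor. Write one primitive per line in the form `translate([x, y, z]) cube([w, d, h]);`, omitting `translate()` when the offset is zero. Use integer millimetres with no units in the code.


translate([381, 384, 0]) cube([2489, 1462, 92]);


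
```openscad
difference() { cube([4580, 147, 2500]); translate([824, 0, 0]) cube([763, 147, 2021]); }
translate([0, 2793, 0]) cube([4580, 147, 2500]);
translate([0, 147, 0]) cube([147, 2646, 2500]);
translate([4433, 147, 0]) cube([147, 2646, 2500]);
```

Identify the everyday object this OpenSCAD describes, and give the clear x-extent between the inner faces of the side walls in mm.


A single room. The interior width is 4286 mm.

Four walls enclosing a rectangle with a door in the front wall — a room. Outside width 4580 minus two 147 mm walls gives 4286 mm.


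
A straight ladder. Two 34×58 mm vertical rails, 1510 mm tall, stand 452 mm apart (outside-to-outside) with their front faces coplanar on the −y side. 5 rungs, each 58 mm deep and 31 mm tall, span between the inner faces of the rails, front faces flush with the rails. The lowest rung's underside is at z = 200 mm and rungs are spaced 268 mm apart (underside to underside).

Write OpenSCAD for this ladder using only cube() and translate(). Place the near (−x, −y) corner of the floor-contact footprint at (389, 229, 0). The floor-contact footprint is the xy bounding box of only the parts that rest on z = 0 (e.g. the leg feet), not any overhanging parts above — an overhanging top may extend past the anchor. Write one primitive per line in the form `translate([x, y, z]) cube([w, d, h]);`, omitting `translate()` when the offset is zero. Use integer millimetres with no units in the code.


translate([389, 229, 0]) cube([34, 58, 1510]);
translate([807, 229, 0]) cube([34, 58, 1510]);
translate([423, 229, 200]) cube([384, 58, 31]);
translate([423, 229, 468]) cube([384, 58, 31]);
translate([423, 229, 736]) cube([384, 58, 31]);
translate([423, 229, 1004]) cube([384, 58, 31]);
translate([423, 229, 1272]) cube([384, 58, 31]);


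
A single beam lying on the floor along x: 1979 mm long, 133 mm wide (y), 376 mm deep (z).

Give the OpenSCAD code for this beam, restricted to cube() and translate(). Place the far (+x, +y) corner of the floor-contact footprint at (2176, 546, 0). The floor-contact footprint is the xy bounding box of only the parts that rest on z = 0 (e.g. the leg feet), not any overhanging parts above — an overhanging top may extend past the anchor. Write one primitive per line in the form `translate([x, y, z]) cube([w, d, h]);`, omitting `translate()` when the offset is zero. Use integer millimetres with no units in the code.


translate([197, 413, 0]) cube([1979, 133, 376]);


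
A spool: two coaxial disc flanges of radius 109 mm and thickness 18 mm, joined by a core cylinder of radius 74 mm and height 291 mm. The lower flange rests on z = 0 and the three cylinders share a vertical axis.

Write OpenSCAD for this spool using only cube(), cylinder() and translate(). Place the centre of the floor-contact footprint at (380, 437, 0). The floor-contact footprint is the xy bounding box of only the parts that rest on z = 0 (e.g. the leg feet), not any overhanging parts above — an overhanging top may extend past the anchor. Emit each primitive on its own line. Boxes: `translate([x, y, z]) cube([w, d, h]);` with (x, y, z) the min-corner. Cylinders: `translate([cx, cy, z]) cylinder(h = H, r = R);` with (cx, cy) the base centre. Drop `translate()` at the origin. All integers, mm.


translate([380, 437, 0]) cylinder(h = 18, r = 109);
translate([380, 437, 18]) cylinder(h = 291, r = 74);
translate([380, 437, 309]) cylinder(h = 18, r = 109);


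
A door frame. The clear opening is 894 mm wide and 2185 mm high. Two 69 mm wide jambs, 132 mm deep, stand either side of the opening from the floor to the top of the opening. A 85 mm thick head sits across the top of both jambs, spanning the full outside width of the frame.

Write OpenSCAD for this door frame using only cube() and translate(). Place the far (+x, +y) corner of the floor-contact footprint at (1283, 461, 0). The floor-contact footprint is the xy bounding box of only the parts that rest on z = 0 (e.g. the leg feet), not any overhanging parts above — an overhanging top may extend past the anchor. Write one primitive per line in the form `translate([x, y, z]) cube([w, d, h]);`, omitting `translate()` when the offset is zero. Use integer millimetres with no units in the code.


translate([251, 329, 0]) cube([69, 132, 2185]);
translate([1214, 329, 0]) cube([69, 132, 2185]);
translate([251, 329, 2185]) cube([1032, 132, 85]);


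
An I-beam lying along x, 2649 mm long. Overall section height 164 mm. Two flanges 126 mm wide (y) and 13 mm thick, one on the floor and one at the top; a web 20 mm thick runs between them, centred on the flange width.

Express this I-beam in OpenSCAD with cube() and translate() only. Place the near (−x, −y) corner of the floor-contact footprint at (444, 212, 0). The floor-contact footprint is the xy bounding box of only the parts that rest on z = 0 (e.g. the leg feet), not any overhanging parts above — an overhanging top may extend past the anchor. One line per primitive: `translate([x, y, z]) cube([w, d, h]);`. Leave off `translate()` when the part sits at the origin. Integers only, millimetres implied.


translate([444, 212, 0]) cube([2649, 126, 13]);
translate([444, 265, 13]) cube([2649, 20, 138]);
translate([444, 212, 151]) cube([2649, 126, 13]);


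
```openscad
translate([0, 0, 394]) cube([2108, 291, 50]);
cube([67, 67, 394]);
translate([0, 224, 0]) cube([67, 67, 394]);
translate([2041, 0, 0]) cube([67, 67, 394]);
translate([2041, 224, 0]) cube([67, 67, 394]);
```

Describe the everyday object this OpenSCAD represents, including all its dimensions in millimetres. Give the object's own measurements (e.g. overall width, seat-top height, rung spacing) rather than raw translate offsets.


A long wooden bench with a 2108 mm (x) × 291 mm (y) seat, 50 mm thick, its top surface 444 mm above the floor. Four 67 mm square legs at the seat corners, flush with the edges, run from z = 0 to the seat underside.


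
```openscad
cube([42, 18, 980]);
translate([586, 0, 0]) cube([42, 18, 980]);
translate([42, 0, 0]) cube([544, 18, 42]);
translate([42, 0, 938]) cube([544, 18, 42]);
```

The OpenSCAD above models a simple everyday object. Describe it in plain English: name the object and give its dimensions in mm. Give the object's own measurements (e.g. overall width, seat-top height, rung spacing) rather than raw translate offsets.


A rectangular picture frame lying in the x–z plane (depth along y). The opening is 544 mm wide (x) by 896 mm tall (z), surrounded by a border 42 mm wide on all four sides. The frame is 18 mm deep and is made of two full-height vertical stiles with two horizontal rails fitted between them.


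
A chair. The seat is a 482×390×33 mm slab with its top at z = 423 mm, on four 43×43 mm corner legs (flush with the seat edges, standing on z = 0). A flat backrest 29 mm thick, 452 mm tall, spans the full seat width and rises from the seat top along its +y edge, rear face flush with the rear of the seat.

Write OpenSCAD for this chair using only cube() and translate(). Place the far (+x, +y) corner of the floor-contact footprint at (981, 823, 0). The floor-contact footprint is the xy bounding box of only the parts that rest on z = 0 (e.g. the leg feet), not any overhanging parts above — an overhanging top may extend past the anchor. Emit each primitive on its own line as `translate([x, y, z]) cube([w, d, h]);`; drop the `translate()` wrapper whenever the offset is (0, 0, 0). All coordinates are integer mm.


// leg_h = 423 - 33 = 390
translate([499, 433, 390]) cube([482, 390, 33]);
translate([499, 433, 0]) cube([43, 43, 390]);
translate([938, 433, 0]) cube([43, 43, 390]);
translate([499, 780, 0]) cube([43, 43, 390]);
translate([938, 780, 0]) cube([43, 43, 390]);
translate([499, 794, 423]) cube([482, 29, 452]);


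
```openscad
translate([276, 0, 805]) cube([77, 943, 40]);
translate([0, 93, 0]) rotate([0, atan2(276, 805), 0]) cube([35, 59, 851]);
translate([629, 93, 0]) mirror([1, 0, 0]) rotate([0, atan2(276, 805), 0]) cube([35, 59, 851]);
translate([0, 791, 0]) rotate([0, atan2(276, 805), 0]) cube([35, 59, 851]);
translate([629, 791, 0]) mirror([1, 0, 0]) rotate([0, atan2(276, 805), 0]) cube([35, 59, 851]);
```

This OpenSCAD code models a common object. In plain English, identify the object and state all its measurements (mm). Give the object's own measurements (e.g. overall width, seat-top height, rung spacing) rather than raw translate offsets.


A sawhorse. A 77×943×40 mm beam (x, y, z) sits on two A-frame leg pairs. Each pair is two raked legs of 35×59 mm section (59 mm along y) splaying symmetrically in x. Each leg rises 805 mm vertically over 276 mm of horizontal reach and is 851 mm long along its own axis. Every leg's outer bottom edge rests on the floor and its outer top edge meets a bottom edge of the beam — the left legs (tilting toward +x) meet the beam's −x bottom edge, the right legs (their mirror images, tilting toward −x) meet its +x bottom edge — so the leg tops tuck under the beam, the beam's underside is 805 mm above the floor, and the feet are 629 mm apart outside-to-outside with the beam centred between them. The two leg pairs are set in 93 mm from either end of the beam.


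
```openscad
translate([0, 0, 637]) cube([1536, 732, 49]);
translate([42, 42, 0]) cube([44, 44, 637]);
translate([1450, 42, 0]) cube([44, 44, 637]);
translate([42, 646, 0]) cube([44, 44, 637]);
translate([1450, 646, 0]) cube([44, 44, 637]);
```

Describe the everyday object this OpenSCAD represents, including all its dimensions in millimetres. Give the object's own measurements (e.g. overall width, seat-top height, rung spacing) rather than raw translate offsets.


A rectangular dining table. The top is 1536×732×49 mm with its upper surface at z = 686 mm. It stands on four 44×44 mm square legs, each inset 42 mm from the nearest pair of top edges, running from the floor to the underside of the top.


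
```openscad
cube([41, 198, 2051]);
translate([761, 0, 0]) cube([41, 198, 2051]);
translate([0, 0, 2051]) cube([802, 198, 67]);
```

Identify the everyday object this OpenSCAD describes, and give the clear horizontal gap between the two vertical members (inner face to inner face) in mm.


A door frame. The clear opening width is 720 mm.

Two 2051 mm tall posts with a header on top — a door frame. The left jamb is 41 mm wide at x = 0; the right jamb starts at x = 761. The clear opening is 761 − 41 = 720 mm.


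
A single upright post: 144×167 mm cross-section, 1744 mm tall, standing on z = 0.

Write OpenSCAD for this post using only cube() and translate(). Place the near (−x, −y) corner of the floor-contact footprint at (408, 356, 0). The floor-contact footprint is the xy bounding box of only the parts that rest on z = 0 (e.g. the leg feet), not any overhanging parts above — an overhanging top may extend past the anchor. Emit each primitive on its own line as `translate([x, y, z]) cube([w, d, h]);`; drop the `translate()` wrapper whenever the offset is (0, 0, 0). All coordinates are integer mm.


translate([408, 356, 0]) cube([144, 167, 1744]);


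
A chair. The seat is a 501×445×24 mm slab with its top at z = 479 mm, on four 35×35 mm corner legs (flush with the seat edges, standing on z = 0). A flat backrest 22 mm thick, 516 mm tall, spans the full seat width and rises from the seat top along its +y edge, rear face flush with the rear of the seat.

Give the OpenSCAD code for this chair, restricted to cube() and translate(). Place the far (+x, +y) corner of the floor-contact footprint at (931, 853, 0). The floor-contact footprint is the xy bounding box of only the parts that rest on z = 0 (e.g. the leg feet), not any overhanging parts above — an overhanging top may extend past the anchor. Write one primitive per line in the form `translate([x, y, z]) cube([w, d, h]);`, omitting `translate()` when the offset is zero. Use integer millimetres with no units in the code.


translate([430, 408, 455]) cube([501, 445, 24]);
translate([430, 408, 0]) cube([35, 35, 455]);
translate([896, 408, 0]) cube([35, 35, 455]);
translate([430, 818, 0]) cube([35, 35, 455]);
translate([896, 818, 0]) cube([35, 35, 455]);
translate([430, 831, 479]) cube([501, 22, 516]);


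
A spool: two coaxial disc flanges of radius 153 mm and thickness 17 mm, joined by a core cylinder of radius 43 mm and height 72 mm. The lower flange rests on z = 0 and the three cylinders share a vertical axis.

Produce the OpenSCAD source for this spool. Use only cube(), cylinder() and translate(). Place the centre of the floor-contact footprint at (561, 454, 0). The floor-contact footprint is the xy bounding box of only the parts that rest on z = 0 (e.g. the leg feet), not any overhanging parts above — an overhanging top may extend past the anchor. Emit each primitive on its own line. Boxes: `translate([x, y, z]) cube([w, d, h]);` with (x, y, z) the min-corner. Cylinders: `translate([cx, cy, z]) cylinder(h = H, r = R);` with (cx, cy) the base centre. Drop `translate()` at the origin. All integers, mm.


translate([561, 454, 0]) cylinder(h = 17, r = 153);
translate([561, 454, 17]) cylinder(h = 72, r = 43);
translate([561, 454, 89]) cylinder(h = 17, r = 153);


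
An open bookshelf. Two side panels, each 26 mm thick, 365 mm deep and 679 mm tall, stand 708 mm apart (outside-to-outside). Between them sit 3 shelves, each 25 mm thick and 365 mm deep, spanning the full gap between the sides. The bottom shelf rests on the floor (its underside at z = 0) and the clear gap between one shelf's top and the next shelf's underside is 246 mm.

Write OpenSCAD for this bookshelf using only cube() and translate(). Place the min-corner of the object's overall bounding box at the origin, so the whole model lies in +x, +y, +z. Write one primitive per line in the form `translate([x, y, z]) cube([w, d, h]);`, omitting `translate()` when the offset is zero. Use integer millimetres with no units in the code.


cube([26, 365, 679]);
translate([682, 0, 0]) cube([26, 365, 679]);
translate([26, 0, 0]) cube([656, 365, 25]);
translate([26, 0, 271]) cube([656, 365, 25]);
translate([26, 0, 542]) cube([656, 365, 25]);


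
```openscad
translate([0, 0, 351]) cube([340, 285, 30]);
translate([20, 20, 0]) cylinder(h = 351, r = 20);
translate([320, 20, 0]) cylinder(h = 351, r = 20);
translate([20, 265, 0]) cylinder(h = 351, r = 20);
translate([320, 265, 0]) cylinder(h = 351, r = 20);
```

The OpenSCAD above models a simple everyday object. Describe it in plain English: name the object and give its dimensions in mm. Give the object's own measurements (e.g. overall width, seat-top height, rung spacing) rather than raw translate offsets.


A simple wooden stool: a rectangular seat 340 mm (x) by 285 mm (y), 30 mm thick, top face at z = 381 mm, on four round legs, each 40 mm in diameter. The legs rest on z = 0, each leg's axis is inset half a diameter from the nearest pair of seat edges (so the leg's bounding box is flush with the corner).


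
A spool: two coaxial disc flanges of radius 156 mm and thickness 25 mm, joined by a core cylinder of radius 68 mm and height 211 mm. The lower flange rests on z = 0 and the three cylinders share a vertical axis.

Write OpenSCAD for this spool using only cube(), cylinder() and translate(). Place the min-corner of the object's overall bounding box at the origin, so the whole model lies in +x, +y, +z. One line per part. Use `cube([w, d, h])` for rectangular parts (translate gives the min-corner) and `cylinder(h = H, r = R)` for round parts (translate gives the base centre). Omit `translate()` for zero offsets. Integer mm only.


translate([156, 156, 0]) cylinder(h = 25, r = 156);
translate([156, 156, 25]) cylinder(h = 211, r = 68);
translate([156, 156, 236]) cylinder(h = 25, r = 156);


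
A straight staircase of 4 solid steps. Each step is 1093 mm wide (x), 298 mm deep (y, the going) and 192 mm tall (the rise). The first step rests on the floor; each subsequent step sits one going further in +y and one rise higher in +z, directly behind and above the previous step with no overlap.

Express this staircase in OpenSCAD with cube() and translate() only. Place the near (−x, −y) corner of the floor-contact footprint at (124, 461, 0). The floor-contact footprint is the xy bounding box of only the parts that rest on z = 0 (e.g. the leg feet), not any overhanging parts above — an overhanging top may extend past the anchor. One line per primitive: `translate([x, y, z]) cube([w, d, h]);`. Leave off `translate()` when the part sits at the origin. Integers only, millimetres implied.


translate([124, 461, 0]) cube([1093, 298, 192]);
translate([124, 759, 192]) cube([1093, 298, 192]);
translate([124, 1057, 384]) cube([1093, 298, 192]);
translate([124, 1355, 576]) cube([1093, 298, 192]);


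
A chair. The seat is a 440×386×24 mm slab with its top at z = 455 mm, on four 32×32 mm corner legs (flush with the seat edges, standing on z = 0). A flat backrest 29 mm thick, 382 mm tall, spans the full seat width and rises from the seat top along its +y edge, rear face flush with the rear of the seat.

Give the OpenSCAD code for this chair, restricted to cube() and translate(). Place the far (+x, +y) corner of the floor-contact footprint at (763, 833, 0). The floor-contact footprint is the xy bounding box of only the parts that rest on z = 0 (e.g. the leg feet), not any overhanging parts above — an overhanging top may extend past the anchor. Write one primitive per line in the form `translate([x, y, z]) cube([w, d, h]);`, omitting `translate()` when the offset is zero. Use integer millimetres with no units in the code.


// leg_h = 455 - 24 = 431
translate([323, 447, 431]) cube([440, 386, 24]);
translate([323, 447, 0]) cube([32, 32, 431]);
translate([731, 447, 0]) cube([32, 32, 431]);
translate([323, 801, 0]) cube([32, 32, 431]);
translate([731, 801, 0]) cube([32, 32, 431]);
translate([323, 804, 455]) cube([440, 29, 382]);


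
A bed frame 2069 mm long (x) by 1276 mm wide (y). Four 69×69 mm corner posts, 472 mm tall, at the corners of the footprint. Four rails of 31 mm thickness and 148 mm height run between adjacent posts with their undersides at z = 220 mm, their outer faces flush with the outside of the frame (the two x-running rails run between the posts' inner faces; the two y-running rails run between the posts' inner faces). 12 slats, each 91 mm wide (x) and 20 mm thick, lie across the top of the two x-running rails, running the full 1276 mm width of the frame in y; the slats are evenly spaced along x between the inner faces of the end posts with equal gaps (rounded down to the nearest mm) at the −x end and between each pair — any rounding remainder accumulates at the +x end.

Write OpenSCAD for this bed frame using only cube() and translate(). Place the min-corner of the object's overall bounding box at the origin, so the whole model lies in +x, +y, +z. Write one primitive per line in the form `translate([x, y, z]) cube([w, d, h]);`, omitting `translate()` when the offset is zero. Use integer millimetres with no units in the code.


// slat z = rail_z + rail_h = 220 + 148 = 368
// slat gap = ⌊(1931 − 12·91) / 13⌋ = 64
cube([69, 69, 472]);
translate([0, 1207, 0]) cube([69, 69, 472]);
translate([2000, 0, 0]) cube([69, 69, 472]);
translate([2000, 1207, 0]) cube([69, 69, 472]);
translate([69, 0, 220]) cube([1931, 31, 148]);
translate([69, 1245, 220]) cube([1931, 31, 148]);
translate([0, 69, 220]) cube([31, 1138, 148]);
translate([2038, 69, 220]) cube([31, 1138, 148]);
translate([133, 0, 368]) cube([91, 1276, 20]);
translate([288, 0, 368]) cube([91, 1276, 20]);
translate([443, 0, 368]) cube([91, 1276, 20]);
translate([598, 0, 368]) cube([91, 1276, 20]);
translate([753, 0, 368]) cube([91, 1276, 20]);
translate([908, 0, 368]) cube([91, 1276, 20]);
translate([1063, 0, 368]) cube([91, 1276, 20]);
translate([1218, 0, 368]) cube([91, 1276, 20]);
translate([1373, 0, 368]) cube([91, 1276, 20]);
translate([1528, 0, 368]) cube([91, 1276, 20]);
translate([1683, 0, 368]) cube([91, 1276, 20]);
translate([1838, 0, 368]) cube([91, 1276, 20]);


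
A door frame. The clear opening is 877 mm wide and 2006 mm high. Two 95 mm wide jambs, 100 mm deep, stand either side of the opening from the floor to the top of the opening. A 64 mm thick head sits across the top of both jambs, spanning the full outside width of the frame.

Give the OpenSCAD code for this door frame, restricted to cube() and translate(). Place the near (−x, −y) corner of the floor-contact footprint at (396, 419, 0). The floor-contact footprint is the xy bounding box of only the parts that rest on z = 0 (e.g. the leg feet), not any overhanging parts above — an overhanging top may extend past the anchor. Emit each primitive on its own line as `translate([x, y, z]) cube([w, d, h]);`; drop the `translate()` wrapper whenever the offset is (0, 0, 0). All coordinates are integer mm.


translate([396, 419, 0]) cube([95, 100, 2006]);
translate([1368, 419, 0]) cube([95, 100, 2006]);
translate([396, 419, 2006]) cube([1067, 100, 64]);


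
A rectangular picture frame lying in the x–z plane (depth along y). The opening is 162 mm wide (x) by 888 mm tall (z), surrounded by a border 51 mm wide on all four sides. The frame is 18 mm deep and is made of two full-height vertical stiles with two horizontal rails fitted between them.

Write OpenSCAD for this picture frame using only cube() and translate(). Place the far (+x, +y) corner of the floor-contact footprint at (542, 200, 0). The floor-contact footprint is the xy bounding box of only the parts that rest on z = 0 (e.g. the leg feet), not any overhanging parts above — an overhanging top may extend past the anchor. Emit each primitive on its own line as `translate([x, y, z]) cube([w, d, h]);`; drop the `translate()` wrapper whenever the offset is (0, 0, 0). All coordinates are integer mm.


translate([278, 182, 0]) cube([51, 18, 990]);
translate([491, 182, 0]) cube([51, 18, 990]);
translate([329, 182, 0]) cube([162, 18, 51]);
translate([329, 182, 939]) cube([162, 18, 51]);


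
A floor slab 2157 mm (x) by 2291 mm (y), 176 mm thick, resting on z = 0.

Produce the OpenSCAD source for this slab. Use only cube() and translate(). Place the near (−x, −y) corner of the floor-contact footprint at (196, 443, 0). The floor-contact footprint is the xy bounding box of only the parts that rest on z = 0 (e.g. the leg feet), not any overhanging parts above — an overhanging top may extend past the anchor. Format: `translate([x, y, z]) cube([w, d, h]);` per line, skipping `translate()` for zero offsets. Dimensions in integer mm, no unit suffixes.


translate([196, 443, 0]) cube([2157, 2291, 176]);


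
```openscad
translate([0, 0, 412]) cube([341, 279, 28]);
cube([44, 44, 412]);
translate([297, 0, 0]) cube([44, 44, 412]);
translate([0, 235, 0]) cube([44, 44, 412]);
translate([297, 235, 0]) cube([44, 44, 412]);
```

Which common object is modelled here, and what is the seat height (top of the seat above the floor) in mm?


A stool. The seat height is 440 mm.

A 341×279×28 slab at z = 412 on four corner posts — a stool. The seat top is 412 + 28 = 440 mm.


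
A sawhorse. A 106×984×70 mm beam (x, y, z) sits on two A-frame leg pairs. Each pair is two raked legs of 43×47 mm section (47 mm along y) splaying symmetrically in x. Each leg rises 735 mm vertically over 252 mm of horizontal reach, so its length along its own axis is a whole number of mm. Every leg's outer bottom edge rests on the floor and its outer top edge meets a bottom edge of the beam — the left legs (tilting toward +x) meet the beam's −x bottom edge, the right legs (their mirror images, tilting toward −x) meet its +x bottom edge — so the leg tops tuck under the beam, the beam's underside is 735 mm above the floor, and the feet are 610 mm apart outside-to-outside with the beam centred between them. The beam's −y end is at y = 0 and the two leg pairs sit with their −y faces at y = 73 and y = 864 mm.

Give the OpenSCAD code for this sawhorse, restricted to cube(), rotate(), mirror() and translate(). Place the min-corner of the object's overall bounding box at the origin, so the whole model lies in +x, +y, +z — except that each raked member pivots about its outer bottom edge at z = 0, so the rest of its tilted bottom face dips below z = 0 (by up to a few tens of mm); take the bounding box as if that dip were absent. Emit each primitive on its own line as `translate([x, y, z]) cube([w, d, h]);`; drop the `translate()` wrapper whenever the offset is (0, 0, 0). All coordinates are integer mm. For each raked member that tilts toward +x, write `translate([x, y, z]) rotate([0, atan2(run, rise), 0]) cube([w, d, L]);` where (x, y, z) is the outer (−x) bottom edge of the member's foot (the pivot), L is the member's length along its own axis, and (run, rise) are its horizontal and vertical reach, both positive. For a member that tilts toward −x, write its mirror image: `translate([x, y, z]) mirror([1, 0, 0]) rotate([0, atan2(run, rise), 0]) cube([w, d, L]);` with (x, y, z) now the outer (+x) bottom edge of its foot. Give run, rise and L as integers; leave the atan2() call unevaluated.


translate([252, 0, 735]) cube([106, 984, 70]);
translate([0, 73, 0]) rotate([0, atan2(252, 735), 0]) cube([43, 47, 777]);
translate([610, 73, 0]) mirror([1, 0, 0]) rotate([0, atan2(252, 735), 0]) cube([43, 47, 777]);
translate([0, 864, 0]) rotate([0, atan2(252, 735), 0]) cube([43, 47, 777]);
translate([610, 864, 0]) mirror([1, 0, 0]) rotate([0, atan2(252, 735), 0]) cube([43, 47, 777]);


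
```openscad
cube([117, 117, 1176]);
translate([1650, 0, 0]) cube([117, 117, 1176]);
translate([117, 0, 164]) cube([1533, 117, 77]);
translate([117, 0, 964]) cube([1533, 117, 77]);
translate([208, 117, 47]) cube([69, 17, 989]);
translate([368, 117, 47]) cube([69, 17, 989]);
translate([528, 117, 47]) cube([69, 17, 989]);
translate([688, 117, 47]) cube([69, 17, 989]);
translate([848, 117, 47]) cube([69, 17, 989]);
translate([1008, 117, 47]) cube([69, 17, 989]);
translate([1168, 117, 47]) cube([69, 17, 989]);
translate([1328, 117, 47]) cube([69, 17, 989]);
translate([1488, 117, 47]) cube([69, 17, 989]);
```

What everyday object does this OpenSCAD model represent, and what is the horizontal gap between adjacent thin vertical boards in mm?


A fence section. The picket gap is 91 mm.

Two posts, two rails, 9 pickets — a fence section. Span 1533 mm holds 9 pickets of 69 mm with 10 equal gaps: ⌊(1533 − 9·69) / 10⌋ = 91 mm.


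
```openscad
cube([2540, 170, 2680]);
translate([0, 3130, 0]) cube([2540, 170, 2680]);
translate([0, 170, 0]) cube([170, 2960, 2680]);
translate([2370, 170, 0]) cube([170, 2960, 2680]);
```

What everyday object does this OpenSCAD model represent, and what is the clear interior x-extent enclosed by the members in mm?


A house (or room) frame. The interior width is 2200 mm.

Four 2680 mm walls enclosing a rectangle with no floor or roof — a room or house frame. Outside width is 2540 mm and wall thickness is 170 mm, so the interior width is 2540 − 2 × 170 = 2200 mm.


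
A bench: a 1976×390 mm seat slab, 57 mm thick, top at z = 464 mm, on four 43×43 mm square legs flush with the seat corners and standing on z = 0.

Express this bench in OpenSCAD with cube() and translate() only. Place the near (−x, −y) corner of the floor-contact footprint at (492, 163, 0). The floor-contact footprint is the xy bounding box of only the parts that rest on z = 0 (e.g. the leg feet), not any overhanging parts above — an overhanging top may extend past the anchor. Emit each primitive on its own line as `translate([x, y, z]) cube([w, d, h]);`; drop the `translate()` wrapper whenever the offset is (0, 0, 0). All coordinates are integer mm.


translate([492, 163, 407]) cube([1976, 390, 57]);
translate([492, 163, 0]) cube([43, 43, 407]);
translate([492, 510, 0]) cube([43, 43, 407]);
translate([2425, 163, 0]) cube([43, 43, 407]);
translate([2425, 510, 0]) cube([43, 43, 407]);


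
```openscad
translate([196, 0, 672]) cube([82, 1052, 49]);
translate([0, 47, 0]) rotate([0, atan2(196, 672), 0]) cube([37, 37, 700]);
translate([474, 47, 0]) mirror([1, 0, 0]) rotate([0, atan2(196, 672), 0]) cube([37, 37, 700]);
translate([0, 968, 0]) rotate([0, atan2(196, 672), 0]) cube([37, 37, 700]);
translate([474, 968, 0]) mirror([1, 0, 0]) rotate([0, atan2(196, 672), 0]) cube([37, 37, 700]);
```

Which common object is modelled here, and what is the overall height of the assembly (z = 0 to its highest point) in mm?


A sawhorse. The overall height is 721 mm.

A beam across two mirrored pairs of raked legs — a sawhorse. The beam's underside is at z = 672 (matching the legs' vertical rise in atan2(196, 672)) and the beam is 49 mm tall, so its top is at 672 + 49 = 721 mm. The raked legs top out at the beam's underside, so that is the highest point.


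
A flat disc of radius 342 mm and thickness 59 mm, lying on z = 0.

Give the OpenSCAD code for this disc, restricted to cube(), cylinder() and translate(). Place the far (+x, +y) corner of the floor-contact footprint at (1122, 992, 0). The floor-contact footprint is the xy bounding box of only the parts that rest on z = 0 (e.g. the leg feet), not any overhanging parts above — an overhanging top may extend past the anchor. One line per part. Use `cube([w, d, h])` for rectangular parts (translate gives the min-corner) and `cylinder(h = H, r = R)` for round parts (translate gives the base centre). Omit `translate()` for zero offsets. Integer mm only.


translate([780, 650, 0]) cylinder(h = 59, r = 342);


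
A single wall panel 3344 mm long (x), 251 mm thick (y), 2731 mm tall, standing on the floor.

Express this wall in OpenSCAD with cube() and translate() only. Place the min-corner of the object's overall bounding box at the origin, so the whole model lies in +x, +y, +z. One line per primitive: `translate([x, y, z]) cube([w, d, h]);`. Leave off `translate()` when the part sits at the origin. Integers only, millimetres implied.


cube([3344, 251, 2731]);


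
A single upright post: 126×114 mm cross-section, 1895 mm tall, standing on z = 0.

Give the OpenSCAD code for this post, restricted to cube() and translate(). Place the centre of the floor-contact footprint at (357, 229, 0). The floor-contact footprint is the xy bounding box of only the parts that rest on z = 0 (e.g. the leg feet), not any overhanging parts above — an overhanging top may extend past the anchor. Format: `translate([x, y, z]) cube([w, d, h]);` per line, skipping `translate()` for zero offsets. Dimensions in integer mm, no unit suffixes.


translate([294, 172, 0]) cube([126, 114, 1895]);


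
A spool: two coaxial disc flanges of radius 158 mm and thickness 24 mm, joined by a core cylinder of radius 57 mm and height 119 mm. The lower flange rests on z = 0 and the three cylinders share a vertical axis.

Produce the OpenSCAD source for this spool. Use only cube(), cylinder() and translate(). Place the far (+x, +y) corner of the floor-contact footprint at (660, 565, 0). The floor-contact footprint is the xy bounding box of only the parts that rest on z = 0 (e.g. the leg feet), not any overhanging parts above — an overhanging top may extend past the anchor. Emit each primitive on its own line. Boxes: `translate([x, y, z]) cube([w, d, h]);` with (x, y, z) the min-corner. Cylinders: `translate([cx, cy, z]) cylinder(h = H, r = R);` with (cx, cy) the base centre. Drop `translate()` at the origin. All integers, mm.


translate([502, 407, 0]) cylinder(h = 24, r = 158);
translate([502, 407, 24]) cylinder(h = 119, r = 57);
translate([502, 407, 143]) cylinder(h = 24, r = 158);


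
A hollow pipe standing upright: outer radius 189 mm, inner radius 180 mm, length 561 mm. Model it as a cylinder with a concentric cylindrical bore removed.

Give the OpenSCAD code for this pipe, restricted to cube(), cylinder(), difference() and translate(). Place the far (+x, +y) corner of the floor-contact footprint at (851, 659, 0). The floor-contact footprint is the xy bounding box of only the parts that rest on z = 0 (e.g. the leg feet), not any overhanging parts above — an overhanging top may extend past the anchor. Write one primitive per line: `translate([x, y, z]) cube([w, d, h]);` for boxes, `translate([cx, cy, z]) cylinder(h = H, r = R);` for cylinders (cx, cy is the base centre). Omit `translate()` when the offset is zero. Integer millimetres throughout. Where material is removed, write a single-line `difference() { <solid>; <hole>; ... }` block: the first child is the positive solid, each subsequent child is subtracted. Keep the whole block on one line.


difference() { translate([662, 470, 0]) cylinder(h = 561, r = 189); translate([662, 470, 0]) cylinder(h = 561, r = 180); }


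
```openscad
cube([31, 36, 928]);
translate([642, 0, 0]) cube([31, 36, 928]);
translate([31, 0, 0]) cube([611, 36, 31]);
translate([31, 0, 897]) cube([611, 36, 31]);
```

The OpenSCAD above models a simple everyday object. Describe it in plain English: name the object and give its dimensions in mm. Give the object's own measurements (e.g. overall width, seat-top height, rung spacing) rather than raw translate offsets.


A rectangular picture frame lying in the x–z plane (depth along y). The opening is 611 mm wide (x) by 866 mm tall (z), surrounded by a border 31 mm wide on all four sides. The frame is 36 mm deep and is made of two full-height vertical stiles with two horizontal rails fitted between them.


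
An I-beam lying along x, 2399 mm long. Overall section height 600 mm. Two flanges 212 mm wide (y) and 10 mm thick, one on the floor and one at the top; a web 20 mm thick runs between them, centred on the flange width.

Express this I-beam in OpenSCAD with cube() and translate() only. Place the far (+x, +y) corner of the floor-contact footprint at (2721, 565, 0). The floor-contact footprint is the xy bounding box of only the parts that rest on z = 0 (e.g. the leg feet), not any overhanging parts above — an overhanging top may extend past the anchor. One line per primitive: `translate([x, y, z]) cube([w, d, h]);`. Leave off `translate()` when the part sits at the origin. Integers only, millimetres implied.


translate([322, 353, 0]) cube([2399, 212, 10]);
translate([322, 449, 10]) cube([2399, 20, 580]);
translate([322, 353, 590]) cube([2399, 212, 10]);
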